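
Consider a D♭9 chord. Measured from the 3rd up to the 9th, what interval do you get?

D♭ dominant ninth is spelled D♭–F–A♭–C♭–E♭.
So we need the interval from F up to E♭.
7 letter names make it a seventh; at 10 semitones (a half step narrower than major) the quality is minor.

minor seventh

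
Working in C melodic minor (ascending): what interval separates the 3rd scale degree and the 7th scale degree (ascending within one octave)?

augmented fifth

The scale runs C D E♭ F G A B.
3rd scale degree = E♭; degree 7 = B.
5 letter names make it a fifth; at 8 semitones (a half step wider than perfect) the quality is augmented.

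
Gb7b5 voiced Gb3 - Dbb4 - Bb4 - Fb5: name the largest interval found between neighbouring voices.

Adjacent intervals: Gb3→Dbb4 = diminished fifth; Dbb4→Bb4 = augmented sixth; Bb4→Fb5 = diminished fifth.
The largest is Dbb4 to Bb4, an augmented sixth (10 semitones).

augmented sixth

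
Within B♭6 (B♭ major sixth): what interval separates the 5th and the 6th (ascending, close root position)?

Spelling the chord: B♭ D F G.
So we need the interval from F up to G.
Counting 2 letters and 2 half steps from F gives a major second.

major second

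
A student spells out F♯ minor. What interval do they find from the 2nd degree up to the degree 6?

diminished fifth

Spelling F♯ minor: F♯ G♯ A B C♯ D E.
So we need the interval from G♯ up to D.
5 letter names make it a fifth; at 6 semitones (a half step narrower than perfect) the quality is diminished.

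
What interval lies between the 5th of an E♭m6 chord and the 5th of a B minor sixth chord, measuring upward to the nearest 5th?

A5

E♭m6 has B♭ as its 5th, and B minor sixth has F♯ as its 5th.
B♭ up to F♯ is 8 semitones, a half step wider than a perfect fifth, so the interval is augmented.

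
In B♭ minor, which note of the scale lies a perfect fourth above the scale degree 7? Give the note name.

Db

The scale is B♭ C D♭ E♭ F G♭ A♭.
The scale degree 7 is A♭; a perfect fourth above that is D♭ — scale degree 3.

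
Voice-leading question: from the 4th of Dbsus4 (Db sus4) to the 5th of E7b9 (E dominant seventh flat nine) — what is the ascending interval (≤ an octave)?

augmented third

Dbsus4 (Db sus4) has Gb as its 4th, and E7b9 (E dominant seventh flat nine) has B as its 5th.
3 letter names make it a third; at 5 semitones (a half step wider than major) the quality is augmented.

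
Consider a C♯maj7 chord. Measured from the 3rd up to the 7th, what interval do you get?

perfect fifth

C♯ major seventh: C♯, E♯, G♯, B♯.
That puts E♯ below B♯.
Counting 5 letters and 7 half steps from E♯ gives a perfect fifth.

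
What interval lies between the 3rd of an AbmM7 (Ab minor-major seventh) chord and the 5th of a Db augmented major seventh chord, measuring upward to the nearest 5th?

A6

AbmM7 (Ab minor-major seventh) has Cb as its 3rd, and Db augmented major seventh has A as its 5th.
Cb up to A is 10 semitones, a half step wider than a major sixth, so the interval is augmented.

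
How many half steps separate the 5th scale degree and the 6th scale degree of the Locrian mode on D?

2

The scale is D Eb F G Ab Bb C.
Ab up to Bb is a major second — 2 semitones.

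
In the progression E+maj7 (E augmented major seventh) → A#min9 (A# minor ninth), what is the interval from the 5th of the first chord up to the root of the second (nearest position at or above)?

minor seventh

The 5th of E+maj7 (E augmented major seventh) is B#; the root of A#min9 (A# minor ninth) is A#.
B# up to A# is 10 semitones, a half step narrower than a major seventh, so the interval is minor.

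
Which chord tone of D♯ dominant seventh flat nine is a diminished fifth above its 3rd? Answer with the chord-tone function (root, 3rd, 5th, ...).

7th

Spelling the chord: D♯-F𝄪-A♯-C♯-E.
The 3rd is F𝄪. A diminished fifth above F𝄪 is C♯.
C♯ is the chord's 7th.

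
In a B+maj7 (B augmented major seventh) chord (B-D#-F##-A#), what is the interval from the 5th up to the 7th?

m3

The 5th is F## and the 7th is A#.
F## up to A# is 3 semitones, a half step narrower than a major third, so the interval is minor.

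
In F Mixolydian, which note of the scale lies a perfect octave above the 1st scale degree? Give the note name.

F

The scale is F G A Bb C D Eb.
The 1st scale degree is F; a perfect octave above that is F — scale degree 1.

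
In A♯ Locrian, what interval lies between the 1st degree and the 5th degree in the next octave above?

The scale runs A♯ B C♯ D♯ E F♯ G♯.
So we need the interval from A♯ up to E.
From A♯ to E: 18 semitones over a twelfth = diminished.

diminished twelfth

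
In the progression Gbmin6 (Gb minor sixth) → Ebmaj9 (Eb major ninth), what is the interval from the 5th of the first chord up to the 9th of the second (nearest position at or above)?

major third

Gbmin6 (Gb minor sixth) has Db as its 5th, and Ebmaj9 (Eb major ninth) has F as its 9th.
From Db to F is 4 semitones, exactly the major third.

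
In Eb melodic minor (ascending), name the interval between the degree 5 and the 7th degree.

Spelling Eb melodic minor (ascending): Eb F Gb Ab Bb C D.
The degree 5 is Bb and the scale degree 7 is D.
Counting 3 letters and 4 half steps from Bb gives a major third.

major 3rd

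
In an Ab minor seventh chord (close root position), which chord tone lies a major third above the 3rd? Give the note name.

Eb

Spelling the chord: Ab-Cb-Eb-Gb.
The 3rd is Cb. A major third above Cb is Eb.
Eb is the chord's 5th.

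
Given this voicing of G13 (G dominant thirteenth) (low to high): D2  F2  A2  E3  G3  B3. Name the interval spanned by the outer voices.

major 13th

The outer voices are D2 and B3.
From D to B is 21 semitones, exactly the major thirteenth.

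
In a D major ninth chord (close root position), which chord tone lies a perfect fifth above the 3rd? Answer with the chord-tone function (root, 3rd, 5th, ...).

The chord tones of Dmaj9 are D, F#, A, C#, E.
The 3rd is F#. A perfect fifth above F# is C#.
C# is the chord's 7th.

7th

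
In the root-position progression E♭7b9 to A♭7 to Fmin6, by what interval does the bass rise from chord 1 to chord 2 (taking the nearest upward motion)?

The roots are E♭ and A♭.
From E♭ to A♭ is 5 semitones, exactly the perfect fourth.

perfect fourth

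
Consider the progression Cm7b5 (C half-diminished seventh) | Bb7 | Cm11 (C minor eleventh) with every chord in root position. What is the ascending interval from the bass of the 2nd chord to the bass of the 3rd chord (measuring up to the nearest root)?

major 2nd

The roots are Bb and C.
From Bb to C is 2 semitones, exactly the major second.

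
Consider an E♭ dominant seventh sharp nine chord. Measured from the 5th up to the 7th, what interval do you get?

minor third

E♭ dominant seventh sharp nine is spelled E♭ G B♭ D♭ F♯.
5th = B♭; 7th = D♭.
B♭ up to D♭ is 3 semitones, a half step narrower than a major third, so the interval is minor.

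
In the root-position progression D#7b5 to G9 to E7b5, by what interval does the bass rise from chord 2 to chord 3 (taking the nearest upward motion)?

The roots are G and E.
G up to E spans 6 letter names and 9 semitones — a major sixth.

M6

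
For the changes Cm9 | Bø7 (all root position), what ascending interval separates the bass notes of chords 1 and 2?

major seventh

The roots are C and B.
C up to B spans 7 letter names and 11 semitones — a major seventh.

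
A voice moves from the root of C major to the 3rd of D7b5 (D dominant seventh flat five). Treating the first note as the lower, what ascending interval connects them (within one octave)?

augmented fourth

The root of C major is C; the 3rd of D7b5 (D dominant seventh flat five) is F#.
C up to F# is 6 semitones, a half step wider than a perfect fourth, so the interval is augmented.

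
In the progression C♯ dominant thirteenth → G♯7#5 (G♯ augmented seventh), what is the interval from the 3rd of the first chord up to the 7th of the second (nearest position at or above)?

minor second

C♯ dominant thirteenth has E♯ as its 3rd, and G♯7#5 (G♯ augmented seventh) has F♯ as its 7th.
From E♯ to F♯: 1 semitone over a second = minor.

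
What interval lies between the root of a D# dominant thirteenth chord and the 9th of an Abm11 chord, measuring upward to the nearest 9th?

The root of D# dominant thirteenth is D#; the 9th of Abm11 is Bb.
D# up to Bb is 7 semitones, a whole step narrower than a major sixth, so the interval is diminished.

diminished sixth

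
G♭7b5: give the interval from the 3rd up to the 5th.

The chord tones of G♭7b5 (G♭ dominant seventh flat five) are G♭ B♭ D𝄫 F♭.
That puts B♭ below D𝄫.
B♭ up to D𝄫 is 2 semitones, a whole step narrower than a major third, so the interval is diminished.

diminished third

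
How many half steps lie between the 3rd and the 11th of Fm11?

The chord tones of Fm11 (F minor eleventh) are F–A♭–C–E♭–G–B♭.
A♭ to B♭ is a major ninth: 14 semitones.

14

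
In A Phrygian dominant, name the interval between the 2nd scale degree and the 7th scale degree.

A phrygian dominant: A Bb C# D E F G.
2nd scale degree = Bb; scale degree 7 = G.
Counting 6 letters and 9 half steps from Bb gives a major sixth.

major 6th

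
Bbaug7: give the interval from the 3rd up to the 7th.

d5

Bb7#5 is spelled Bb-D-F#-Ab.
The 3rd is D and the 7th is Ab.
D up to Ab is 6 semitones, a half step narrower than a perfect fifth, so the interval is diminished.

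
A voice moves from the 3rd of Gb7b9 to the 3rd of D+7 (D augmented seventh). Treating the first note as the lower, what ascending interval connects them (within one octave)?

augmented 5th

The 3rd of Gb7b9 is Bb; the 3rd of D+7 (D augmented seventh) is F#.
Bb up to F# is 8 semitones, a half step wider than a perfect fifth, so the interval is augmented.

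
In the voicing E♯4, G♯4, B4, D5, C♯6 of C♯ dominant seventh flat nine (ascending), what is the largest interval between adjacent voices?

major seventh

Adjacent intervals: E♯4→G♯4 = minor third; G♯4→B4 = minor third; B4→D5 = minor third; D5→C♯6 = major seventh.
The largest is D5 to C♯6, a major seventh (11 semitones).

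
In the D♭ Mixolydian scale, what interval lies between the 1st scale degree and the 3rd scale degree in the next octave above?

major tenth

Spelling the D♭ Mixolydian scale: D♭ E♭ F G♭ A♭ B♭ C♭.
1st scale degree = D♭; scale degree 3 (up an octave) = F.
Counting 10 letters and 16 half steps from D♭ gives a major tenth.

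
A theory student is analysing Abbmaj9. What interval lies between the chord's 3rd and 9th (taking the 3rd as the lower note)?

minor seventh

The chord tones of Abb major ninth are Abb-Cb-Ebb-Gb-Bbb.
So we need the interval from Cb up to Bbb.
Cb up to Bbb is 10 semitones, a half step narrower than a major seventh, so the interval is minor.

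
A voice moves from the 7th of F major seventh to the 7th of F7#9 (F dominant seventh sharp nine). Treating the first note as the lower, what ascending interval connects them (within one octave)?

diminished octave

F major seventh has E as its 7th, and F7#9 (F dominant seventh sharp nine) has Eb as its 7th.
From E to Eb: 11 semitones over an octave = diminished.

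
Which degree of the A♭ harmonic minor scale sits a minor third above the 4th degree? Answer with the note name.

The scale is A♭ B♭ C♭ D♭ E♭ F♭ G.
The 4th degree is D♭; a minor third above that is F♭ — scale degree 6.

Fb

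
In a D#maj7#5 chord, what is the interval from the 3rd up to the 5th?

Spelling the chord: D#-F##-A##-C##.
3rd = F##; 5th = A##.
F## up to A## spans 3 letter names and 4 semitones — a major third.

M3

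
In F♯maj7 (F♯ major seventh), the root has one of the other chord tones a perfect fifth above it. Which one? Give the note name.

C#

Spelling the chord: F♯, A♯, C♯, E♯.
The root is F♯. A perfect fifth above F♯ is C♯.
C♯ is the chord's 5th.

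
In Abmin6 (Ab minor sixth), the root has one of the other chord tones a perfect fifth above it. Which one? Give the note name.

Eb

Spelling the chord: Ab-Cb-Eb-F.
The root is Ab. A perfect fifth above Ab is Eb.
Eb is the chord's 5th.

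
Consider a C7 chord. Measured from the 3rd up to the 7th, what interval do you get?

The chord tones of C dominant seventh are C E G B♭.
The 3rd is E and the 7th is B♭.
E up to B♭ is 6 semitones, a half step narrower than a perfect fifth, so the interval is diminished.
This 3–7 tritone is the characteristic tension at the heart of the dominant sound.

diminished fifth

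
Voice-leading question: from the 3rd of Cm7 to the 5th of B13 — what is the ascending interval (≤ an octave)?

augmented second

Cm7 has E♭ as its 3rd, and B13 has F♯ as its 5th.
2 letter names make it a second; at 3 semitones (a half step wider than major) the quality is augmented.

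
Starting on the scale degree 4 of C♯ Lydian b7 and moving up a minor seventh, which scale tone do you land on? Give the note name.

The scale is C♯ D♯ E♯ F𝄪 G♯ A♯ B.
The scale degree 4 is F𝄪; a minor seventh above that is E♯ — scale degree 3.

E#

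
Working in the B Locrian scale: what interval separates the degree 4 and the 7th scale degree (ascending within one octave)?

P4

The scale runs B C D E F G A.
The degree 4 is E and the scale degree 7 is A.
E up to A spans 4 letter names and 5 semitones — a perfect fourth.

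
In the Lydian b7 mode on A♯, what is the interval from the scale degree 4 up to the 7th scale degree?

Spelling the Lydian b7 mode on A♯: A♯ B♯ C𝄪 D𝄪 E♯ F𝄪 G♯.
That puts D𝄪 below G♯.
4 letter names make it a fourth; at 4 semitones (a half step narrower than perfect) the quality is diminished.

diminished fourth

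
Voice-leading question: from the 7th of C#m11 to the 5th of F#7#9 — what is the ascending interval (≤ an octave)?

The 7th of C#m11 is B; the 5th of F#7#9 is C#.
B up to C# spans 2 letter names and 2 semitones — a major second.

major second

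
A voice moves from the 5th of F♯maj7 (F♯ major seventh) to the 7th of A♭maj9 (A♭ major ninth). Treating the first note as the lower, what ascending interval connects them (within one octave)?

diminished 5th

F♯maj7 (F♯ major seventh) has C♯ as its 5th, and A♭maj9 (A♭ major ninth) has G as its 7th.
5 letter names make it a fifth; at 6 semitones (a half step narrower than perfect) the quality is diminished.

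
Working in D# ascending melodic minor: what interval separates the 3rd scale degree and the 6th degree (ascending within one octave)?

The scale runs D# E# F# G# A# B# C##.
The 3rd scale degree is F# and the 6th degree is B#.
F# up to B# is 6 semitones, a half step wider than a perfect fourth, so the interval is augmented.

augmented fourth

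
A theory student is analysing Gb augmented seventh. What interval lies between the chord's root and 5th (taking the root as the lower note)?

Spelling the chord: Gb, Bb, D, Fb.
The root is Gb and the 5th is D.
5 letter names make it a fifth; at 8 semitones (a half step wider than perfect) the quality is augmented.

augmented fifth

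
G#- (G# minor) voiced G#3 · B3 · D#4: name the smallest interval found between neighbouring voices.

minor third

Adjacent intervals: G#3→B3 = minor third; B3→D#4 = major third.
The smallest is G#3 to B3, a minor third (3 semitones).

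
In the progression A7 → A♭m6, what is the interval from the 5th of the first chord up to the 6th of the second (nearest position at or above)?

m2

A7 has E as its 5th, and A♭m6 has F as its 6th.
E up to F is 1 semitone, a half step narrower than a major second, so the interval is minor.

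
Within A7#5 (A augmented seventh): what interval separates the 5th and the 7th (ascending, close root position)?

The chord tones of A7#5 are A–C#–E#–G.
That puts E# below G.
3 letter names make it a third; at 2 semitones (a whole step narrower than major) the quality is diminished.

d3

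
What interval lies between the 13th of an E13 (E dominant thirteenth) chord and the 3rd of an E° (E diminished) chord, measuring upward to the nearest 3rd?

diminished 5th

E13 (E dominant thirteenth) has C♯ as its 13th, and E° (E diminished) has G as its 3rd.
C♯ up to G is 6 semitones, a half step narrower than a perfect fifth, so the interval is diminished.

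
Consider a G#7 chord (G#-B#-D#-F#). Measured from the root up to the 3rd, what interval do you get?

major 3rd

That puts G# below B#.
G# up to B# spans 3 letter names and 4 semitones — a major third.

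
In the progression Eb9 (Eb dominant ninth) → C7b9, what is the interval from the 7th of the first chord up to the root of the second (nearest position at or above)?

major seventh

The 7th of Eb9 (Eb dominant ninth) is Db; the root of C7b9 is C.
Counting 7 letters and 11 half steps from Db gives a major seventh.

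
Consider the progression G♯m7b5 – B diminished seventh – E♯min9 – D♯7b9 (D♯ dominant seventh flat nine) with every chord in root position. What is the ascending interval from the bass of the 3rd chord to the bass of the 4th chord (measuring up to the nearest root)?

The roots are E♯ and D♯.
From E♯ to D♯: 10 semitones over a seventh = minor.

minor seventh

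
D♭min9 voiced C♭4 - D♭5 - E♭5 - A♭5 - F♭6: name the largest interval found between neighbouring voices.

major 9th

Adjacent intervals: C♭4→D♭5 = major ninth; D♭5→E♭5 = major second; E♭5→A♭5 = perfect fourth; A♭5→F♭6 = minor sixth.
The largest is C♭4 to D♭5, a major ninth (14 semitones).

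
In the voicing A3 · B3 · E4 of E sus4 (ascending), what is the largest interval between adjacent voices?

Adjacent intervals: A3→B3 = major second; B3→E4 = perfect fourth.
The largest is B3 to E4, a perfect fourth (5 semitones).

perfect 4th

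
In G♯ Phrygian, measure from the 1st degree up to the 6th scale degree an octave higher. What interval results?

G♯ phrygian: G♯ A B C♯ D♯ E F♯.
The 1st degree is G♯ and the degree 6 (up an octave) is E.
G♯ up to E is 20 semitones, a half step narrower than a major thirteenth, so the interval is minor.

minor thirteenth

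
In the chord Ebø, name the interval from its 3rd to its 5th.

Ebø7 (Eb half-diminished seventh): Eb–Gb–Bbb–Db.
3rd = Gb; 5th = Bbb.
Gb up to Bbb is 3 semitones, a half step narrower than a major third, so the interval is minor.

minor third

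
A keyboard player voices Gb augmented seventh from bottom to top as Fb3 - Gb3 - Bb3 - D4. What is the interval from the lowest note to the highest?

augmented 6th

The outer voices are Fb3 and D4.
6 letter names make it a sixth; at 10 semitones (a half step wider than major) the quality is augmented.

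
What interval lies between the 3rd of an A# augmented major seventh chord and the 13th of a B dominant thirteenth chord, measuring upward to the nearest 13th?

diminished 5th

The 3rd of A# augmented major seventh is C##; the 13th of B dominant thirteenth is G#.
C## up to G# is 6 semitones, a half step narrower than a perfect fifth, so the interval is diminished.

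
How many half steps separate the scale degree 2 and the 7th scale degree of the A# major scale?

The scale is A# B# C## D# E# F## G##.
B# up to G## is a major sixth — 9 semitones.

9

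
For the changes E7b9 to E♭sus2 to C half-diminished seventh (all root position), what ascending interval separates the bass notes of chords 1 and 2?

The roots are E and E♭.
From E to E♭: 11 semitones over an octave = diminished.

diminished octave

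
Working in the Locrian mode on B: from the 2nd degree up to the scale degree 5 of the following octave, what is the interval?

Spelling the Locrian mode on B: B C D E F G A.
That puts C below F.
C up to F spans 11 letter names and 17 semitones — a perfect eleventh.

perfect eleventh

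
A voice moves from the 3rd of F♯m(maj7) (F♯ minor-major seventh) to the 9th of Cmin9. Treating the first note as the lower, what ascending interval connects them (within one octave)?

perfect 4th

The 3rd of F♯m(maj7) (F♯ minor-major seventh) is A; the 9th of Cmin9 is D.
Counting 4 letters and 5 half steps from A gives a perfect fourth.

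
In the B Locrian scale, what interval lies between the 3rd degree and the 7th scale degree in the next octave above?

B locrian: B C D E F G A.
The 3rd degree is D and the scale degree 7 (up an octave) is A.
From D to A is 19 semitones, exactly the perfect twelfth.

perfect twelfth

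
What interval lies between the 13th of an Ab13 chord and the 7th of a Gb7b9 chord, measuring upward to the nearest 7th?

d8

The 13th of Ab13 is F; the 7th of Gb7b9 is Fb.
F up to Fb is 11 semitones, a half step narrower than a perfect octave, so the interval is diminished.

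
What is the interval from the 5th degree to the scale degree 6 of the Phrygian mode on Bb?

minor second

Spelling the Phrygian mode on Bb: Bb Cb Db Eb F Gb Ab.
So we need the interval from F up to Gb.
From F to Gb: 1 semitone over a second = minor.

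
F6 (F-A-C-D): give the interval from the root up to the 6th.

major sixth

The root is F and the 6th is D.
From F to D is 9 semitones, exactly the major sixth.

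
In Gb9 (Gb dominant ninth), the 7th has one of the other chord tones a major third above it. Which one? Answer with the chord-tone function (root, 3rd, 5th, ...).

9th

The chord tones of Gb dominant ninth are Gb, Bb, Db, Fb, Ab.
The 7th is Fb. A major third above Fb is Ab.
Ab is the chord's 9th.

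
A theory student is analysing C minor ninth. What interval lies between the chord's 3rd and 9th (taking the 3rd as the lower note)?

major seventh

Cm9: C-Eb-G-Bb-D.
So we need the interval from Eb up to D.
From Eb to D is 11 semitones, exactly the major seventh.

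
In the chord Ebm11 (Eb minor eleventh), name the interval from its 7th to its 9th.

major third

Eb minor eleventh is spelled Eb-Gb-Bb-Db-F-Ab.
That puts Db below F.
Db up to F spans 3 letter names and 4 semitones — a major third.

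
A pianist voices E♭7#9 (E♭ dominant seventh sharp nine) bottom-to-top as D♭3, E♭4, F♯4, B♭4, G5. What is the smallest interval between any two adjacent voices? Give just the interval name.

augmented second

Adjacent intervals: D♭3→E♭4 = major ninth; E♭4→F♯4 = augmented second; F♯4→B♭4 = diminished fourth; B♭4→G5 = major sixth.
The smallest is E♭4 to F♯4, an augmented second (3 semitones).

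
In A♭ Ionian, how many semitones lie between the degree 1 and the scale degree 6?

The scale is A♭ B♭ C D♭ E♭ F G.
A♭ up to F is a major sixth — 9 semitones.

9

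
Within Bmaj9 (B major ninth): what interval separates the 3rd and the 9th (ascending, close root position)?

minor seventh

Spelling the chord: B D# F# A# C#.
3rd = D#; 9th = C#.
D# up to C# is 10 semitones, a half step narrower than a major seventh, so the interval is minor.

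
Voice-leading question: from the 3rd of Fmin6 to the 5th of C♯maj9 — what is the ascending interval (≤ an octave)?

augmented seventh

Fmin6 has A♭ as its 3rd, and C♯maj9 has G♯ as its 5th.
A♭ up to G♯ is 12 semitones, a half step wider than a major seventh, so the interval is augmented.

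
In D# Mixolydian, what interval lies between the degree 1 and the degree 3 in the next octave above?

The scale runs D# E# F## G# A# B# C#.
So we need the interval from D# up to F##.
From D# to F## is 16 semitones, exactly the major tenth.

major tenth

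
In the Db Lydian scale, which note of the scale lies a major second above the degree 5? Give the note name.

The scale is Db Eb F G Ab Bb C.
The degree 5 is Ab; a major second above that is Bb — scale degree 6.

Bb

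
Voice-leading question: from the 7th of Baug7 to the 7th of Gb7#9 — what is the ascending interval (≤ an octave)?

The 7th of Baug7 is A; the 7th of Gb7#9 is Fb.
From A to Fb: 7 semitones over a sixth = diminished.

diminished sixth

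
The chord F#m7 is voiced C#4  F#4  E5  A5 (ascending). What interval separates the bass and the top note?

minor thirteenth

The outer voices are C#4 and A5.
C# up to A is 20 semitones, a half step narrower than a major thirteenth, so the interval is minor.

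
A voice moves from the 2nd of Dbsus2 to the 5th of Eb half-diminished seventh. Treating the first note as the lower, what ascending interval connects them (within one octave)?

The 2nd of Dbsus2 is Eb; the 5th of Eb half-diminished seventh is Bbb.
5 letter names make it a fifth; at 6 semitones (a half step narrower than perfect) the quality is diminished.

d5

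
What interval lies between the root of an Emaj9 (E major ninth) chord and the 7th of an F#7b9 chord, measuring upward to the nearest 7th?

Emaj9 (E major ninth) has E as its root, and F#7b9 has E as its 7th.
Counting 1 letters and 0 half steps from E gives a perfect unison.

perfect unison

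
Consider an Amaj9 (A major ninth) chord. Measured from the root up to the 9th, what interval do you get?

major 9th

Amaj9 is spelled A–C#–E–G#–B.
That puts A below B.
From A to B is 14 semitones, exactly the major ninth.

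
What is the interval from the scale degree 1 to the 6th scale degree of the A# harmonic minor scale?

Spelling the A# harmonic minor scale: A# B# C# D# E# F# G##.
The scale degree 1 is A# and the 6th degree is F#.
From A# to F#: 8 semitones over a sixth = minor.

m6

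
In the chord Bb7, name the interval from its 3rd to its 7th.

Bb7 is spelled Bb, D, F, Ab.
The 3rd is D and the 7th is Ab.
5 letter names make it a fifth; at 6 semitones (a half step narrower than perfect) the quality is diminished.

diminished 5th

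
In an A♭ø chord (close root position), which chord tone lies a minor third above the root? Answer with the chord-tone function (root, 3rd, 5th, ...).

The chord tones of A♭m7b5 (A♭ half-diminished seventh) are A♭ C♭ E𝄫 G♭.
The root is A♭. A minor third above A♭ is C♭.
C♭ is the chord's 3rd.

3rd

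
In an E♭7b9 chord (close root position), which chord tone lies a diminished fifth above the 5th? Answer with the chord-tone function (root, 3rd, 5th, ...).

9th

Spelling the chord: E♭ G B♭ D♭ F♭.
The 5th is B♭. A diminished fifth above B♭ is F♭.
F♭ is the chord's 9th.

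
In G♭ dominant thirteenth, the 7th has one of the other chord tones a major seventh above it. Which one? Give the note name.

Eb

Spelling the chord: G♭, B♭, D♭, F♭, A♭, E♭.
The 7th is F♭. A major seventh above F♭ is E♭.
E♭ is the chord's 13th.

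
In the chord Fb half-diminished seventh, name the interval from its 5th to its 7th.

Fbø7: Fb, Abb, Cbb, Ebb.
The 5th is Cbb and the 7th is Ebb.
From Cbb to Ebb is 4 semitones, exactly the major third.

major 3rd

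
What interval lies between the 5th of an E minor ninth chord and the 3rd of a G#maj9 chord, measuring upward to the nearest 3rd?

augmented unison

The 5th of E minor ninth is B; the 3rd of G#maj9 is B#.
1 letter names make it a unison; at 1 semitone (a half step wider than perfect) the quality is augmented.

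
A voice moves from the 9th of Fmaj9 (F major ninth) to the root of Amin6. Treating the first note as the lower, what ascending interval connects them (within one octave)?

major second

Fmaj9 (F major ninth) has G as its 9th, and Amin6 has A as its root.
From G to A is 2 semitones, exactly the major second.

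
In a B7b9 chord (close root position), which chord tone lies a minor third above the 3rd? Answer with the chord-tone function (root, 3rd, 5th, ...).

The chord tones of B7b9 (B dominant seventh flat nine) are B–D#–F#–A–C.
The 3rd is D#. A minor third above D# is F#.
F# is the chord's 5th.

5th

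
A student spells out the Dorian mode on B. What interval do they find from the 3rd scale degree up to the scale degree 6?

augmented 4th

The scale runs B C# D E F# G# A.
The 3rd scale degree is D and the degree 6 is G#.
From D to G#: 6 semitones over a fourth = augmented.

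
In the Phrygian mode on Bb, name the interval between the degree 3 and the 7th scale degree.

Spelling the Phrygian mode on Bb: Bb Cb Db Eb F Gb Ab.
That puts Db below Ab.
From Db to Ab is 7 semitones, exactly the perfect fifth.

perfect 5th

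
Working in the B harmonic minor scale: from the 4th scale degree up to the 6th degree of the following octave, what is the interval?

B harmonic minor: B C# D E F# G A#.
That puts E below G.
10 letter names make it a tenth; at 15 semitones (a half step narrower than major) the quality is minor.

minor tenth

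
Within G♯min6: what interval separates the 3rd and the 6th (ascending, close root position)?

The chord tones of G♯m6 are G♯-B-D♯-E♯.
So we need the interval from B up to E♯.
4 letter names make it a fourth; at 6 semitones (a half step wider than perfect) the quality is augmented.

A4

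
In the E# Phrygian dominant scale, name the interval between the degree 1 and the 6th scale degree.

minor 6th

E# phrygian dominant: E# F# G## A# B# C# D#.
The degree 1 is E# and the degree 6 is C#.
6 letter names make it a sixth; at 8 semitones (a half step narrower than major) the quality is minor.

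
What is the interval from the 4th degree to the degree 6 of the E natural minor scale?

E natural minor: E F♯ G A B C D.
The 4th degree is A and the scale degree 6 is C.
A up to C is 3 semitones, a half step narrower than a major third, so the interval is minor.

minor third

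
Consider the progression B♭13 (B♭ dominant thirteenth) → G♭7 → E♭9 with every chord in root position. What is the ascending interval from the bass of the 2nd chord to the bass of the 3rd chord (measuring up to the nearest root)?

The roots are G♭ and E♭.
From G♭ to E♭ is 9 semitones, exactly the major sixth.

major sixth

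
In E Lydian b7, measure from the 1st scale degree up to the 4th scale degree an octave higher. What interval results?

augmented eleventh

The scale runs E F# G# A# B C# D.
That puts E below A#.
From E to A#: 18 semitones over an eleventh = augmented.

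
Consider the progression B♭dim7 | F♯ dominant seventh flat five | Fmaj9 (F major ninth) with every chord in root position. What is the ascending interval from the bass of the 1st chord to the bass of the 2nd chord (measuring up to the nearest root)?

The roots are B♭ and F♯.
From B♭ to F♯: 8 semitones over a fifth = augmented.

augmented fifth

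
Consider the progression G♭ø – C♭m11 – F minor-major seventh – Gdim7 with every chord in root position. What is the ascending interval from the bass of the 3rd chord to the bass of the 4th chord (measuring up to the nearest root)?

The roots are F and G.
Counting 2 letters and 2 half steps from F gives a major second.

major second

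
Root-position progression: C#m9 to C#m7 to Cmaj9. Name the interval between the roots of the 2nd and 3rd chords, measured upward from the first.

diminished octave

The roots are C# and C.
C# up to C is 11 semitones, a half step narrower than a perfect octave, so the interval is diminished.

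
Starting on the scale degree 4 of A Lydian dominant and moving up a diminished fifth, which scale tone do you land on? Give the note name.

The scale is A B C# D# E F# G.
The scale degree 4 is D#; a diminished fifth above that is A — scale degree 1.

A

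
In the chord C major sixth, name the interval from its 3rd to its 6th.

perfect fourth

C major sixth: C-E-G-A.
The 3rd is E and the 6th is A.
Counting 4 letters and 5 half steps from E gives a perfect fourth.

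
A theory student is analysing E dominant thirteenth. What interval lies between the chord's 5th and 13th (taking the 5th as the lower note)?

The chord tones of E13 (E dominant thirteenth) are E-G#-B-D-F#-C#.
So we need the interval from B up to C#.
B up to C# spans 9 letter names and 14 semitones — a major ninth.

major ninth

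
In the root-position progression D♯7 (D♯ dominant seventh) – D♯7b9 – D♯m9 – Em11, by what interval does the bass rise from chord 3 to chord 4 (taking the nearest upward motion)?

The roots are D♯ and E.
2 letter names make it a second; at 1 semitone (a half step narrower than major) the quality is minor.

minor 2nd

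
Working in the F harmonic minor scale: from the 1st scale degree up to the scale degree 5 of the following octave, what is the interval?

perfect twelfth

F harmonic minor: F G Ab Bb C Db E.
The 1st scale degree is F and the 5th degree (up an octave) is C.
From F to C is 19 semitones, exactly the perfect twelfth.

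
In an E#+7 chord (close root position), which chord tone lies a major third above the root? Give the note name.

G##

The chord tones of E# augmented seventh are E#–G##–B##–D#.
The root is E#. A major third above E# is G##.
G## is the chord's 3rd.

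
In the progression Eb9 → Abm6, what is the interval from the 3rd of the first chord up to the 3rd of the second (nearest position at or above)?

Eb9 has G as its 3rd, and Abm6 has Cb as its 3rd.
4 letter names make it a fourth; at 4 semitones (a half step narrower than perfect) the quality is diminished.

diminished 4th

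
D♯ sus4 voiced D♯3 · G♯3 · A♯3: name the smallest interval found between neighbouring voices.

Adjacent intervals: D♯3→G♯3 = perfect fourth; G♯3→A♯3 = major second.
The smallest is G♯3 to A♯3, a major second (2 semitones).

major second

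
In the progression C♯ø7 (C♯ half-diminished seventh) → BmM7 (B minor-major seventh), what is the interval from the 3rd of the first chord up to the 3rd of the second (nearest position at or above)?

m7

The 3rd of C♯ø7 (C♯ half-diminished seventh) is E; the 3rd of BmM7 (B minor-major seventh) is D.
7 letter names make it a seventh; at 10 semitones (a half step narrower than major) the quality is minor.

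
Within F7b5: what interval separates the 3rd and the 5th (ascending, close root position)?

diminished third

Spelling the chord: F–A–C♭–E♭.
3rd = A; 5th = C♭.
A up to C♭ is 2 semitones, a whole step narrower than a major third, so the interval is diminished.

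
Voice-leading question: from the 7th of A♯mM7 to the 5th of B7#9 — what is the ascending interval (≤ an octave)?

The 7th of A♯mM7 is G𝄪; the 5th of B7#9 is F♯.
G𝄪 up to F♯ is 9 semitones, a whole step narrower than a major seventh, so the interval is diminished.

diminished seventh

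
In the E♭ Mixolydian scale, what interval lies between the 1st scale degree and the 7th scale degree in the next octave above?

Spelling the E♭ Mixolydian scale: E♭ F G A♭ B♭ C D♭.
That puts E♭ below D♭.
E♭ up to D♭ is 22 semitones, a half step narrower than a major fourteenth, so the interval is minor.

minor fourteenth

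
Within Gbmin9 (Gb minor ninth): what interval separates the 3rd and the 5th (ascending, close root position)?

M3

Gb minor ninth is spelled Gb, Bbb, Db, Fb, Ab.
So we need the interval from Bbb up to Db.
Bbb up to Db spans 3 letter names and 4 semitones — a major third.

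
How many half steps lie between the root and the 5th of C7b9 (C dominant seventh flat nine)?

Spelling the chord: C–E–G–Bb–Db.
C to G is a perfect fifth: 7 semitones.

7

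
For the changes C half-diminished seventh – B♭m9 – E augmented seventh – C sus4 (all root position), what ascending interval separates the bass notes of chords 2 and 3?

The roots are B♭ and E.
4 letter names make it a fourth; at 6 semitones (a half step wider than perfect) the quality is augmented.

augmented fourth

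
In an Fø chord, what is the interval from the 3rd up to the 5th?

minor 3rd

Spelling the chord: F–Ab–Cb–Eb.
That puts Ab below Cb.
From Ab to Cb: 3 semitones over a third = minor.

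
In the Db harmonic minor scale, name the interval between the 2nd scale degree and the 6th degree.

Db harmonic minor: Db Eb Fb Gb Ab Bbb C.
That puts Eb below Bbb.
Eb up to Bbb is 6 semitones, a half step narrower than a perfect fifth, so the interval is diminished.

diminished fifth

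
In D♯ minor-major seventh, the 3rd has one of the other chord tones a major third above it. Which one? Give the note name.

A#

Spelling the chord: D♯, F♯, A♯, C𝄪.
The 3rd is F♯. A major third above F♯ is A♯.
A♯ is the chord's 5th.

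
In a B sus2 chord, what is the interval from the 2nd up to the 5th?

Spelling the chord: B–C#–F#.
So we need the interval from C# up to F#.
From C# to F# is 5 semitones, exactly the perfect fourth.

perfect fourth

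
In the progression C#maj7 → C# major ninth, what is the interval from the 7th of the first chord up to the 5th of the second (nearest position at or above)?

minor sixth

C#maj7 has B# as its 7th, and C# major ninth has G# as its 5th.
B# up to G# is 8 semitones, a half step narrower than a major sixth, so the interval is minor.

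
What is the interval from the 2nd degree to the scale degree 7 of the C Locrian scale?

C locrian: C Db Eb F Gb Ab Bb.
The 2nd degree is Db and the 7th degree is Bb.
Db up to Bb spans 6 letter names and 9 semitones — a major sixth.

major sixth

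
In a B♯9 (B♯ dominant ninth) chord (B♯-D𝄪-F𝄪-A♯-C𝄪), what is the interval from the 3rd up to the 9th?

m7

3rd = D𝄪; 9th = C𝄪.
From D𝄪 to C𝄪: 10 semitones over a seventh = minor.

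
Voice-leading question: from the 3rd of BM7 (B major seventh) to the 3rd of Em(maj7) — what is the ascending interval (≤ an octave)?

BM7 (B major seventh) has D# as its 3rd, and Em(maj7) has G as its 3rd.
D# up to G is 4 semitones, a half step narrower than a perfect fourth, so the interval is diminished.

diminished 4th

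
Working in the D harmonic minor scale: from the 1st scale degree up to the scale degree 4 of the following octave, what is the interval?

The scale runs D E F G A Bb C#.
So we need the interval from D up to G.
From D to G is 17 semitones, exactly the perfect eleventh.

perfect 11th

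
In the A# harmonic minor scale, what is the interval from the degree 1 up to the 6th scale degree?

A# harmonic minor: A# B# C# D# E# F# G##.
So we need the interval from A# up to F#.
6 letter names make it a sixth; at 8 semitones (a half step narrower than major) the quality is minor.

minor sixth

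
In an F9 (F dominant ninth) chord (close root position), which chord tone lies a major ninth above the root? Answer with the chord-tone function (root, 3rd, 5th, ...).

F9: F A C Eb G.
The root is F. A major ninth above F is G.
G is the chord's 9th.

9th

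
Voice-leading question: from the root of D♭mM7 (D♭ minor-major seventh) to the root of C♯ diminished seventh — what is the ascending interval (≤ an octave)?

D♭mM7 (D♭ minor-major seventh) has D♭ as its root, and C♯ diminished seventh has C♯ as its root.
D♭ up to C♯ is 12 semitones, a half step wider than a major seventh, so the interval is augmented.

A7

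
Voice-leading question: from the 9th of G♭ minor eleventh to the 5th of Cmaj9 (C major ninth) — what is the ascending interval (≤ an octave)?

G♭ minor eleventh has A♭ as its 9th, and Cmaj9 (C major ninth) has G as its 5th.
From A♭ to G is 11 semitones, exactly the major seventh.

M7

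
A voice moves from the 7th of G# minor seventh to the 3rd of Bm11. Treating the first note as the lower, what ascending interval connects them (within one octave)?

minor sixth

G# minor seventh has F# as its 7th, and Bm11 has D as its 3rd.
F# up to D is 8 semitones, a half step narrower than a major sixth, so the interval is minor.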